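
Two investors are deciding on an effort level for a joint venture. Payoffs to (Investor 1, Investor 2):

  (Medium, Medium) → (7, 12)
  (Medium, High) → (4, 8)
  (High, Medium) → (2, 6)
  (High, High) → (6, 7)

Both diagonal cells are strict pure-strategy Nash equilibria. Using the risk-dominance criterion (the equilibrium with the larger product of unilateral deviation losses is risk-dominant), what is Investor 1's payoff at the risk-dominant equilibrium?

7

At both Medium: Investor 1 loses 7 − 2 = 5 by deviating; Investor 2 loses 12 − 8 = 4. Product = 5·4 = 20.
At both High: Investor 1 loses 6 − 4 = 2 by deviating; Investor 2 loses 7 − 6 = 1. Product = 2·1 = 2.
20 > 2, so both Medium is risk-dominant. Investor 1's payoff there is 7.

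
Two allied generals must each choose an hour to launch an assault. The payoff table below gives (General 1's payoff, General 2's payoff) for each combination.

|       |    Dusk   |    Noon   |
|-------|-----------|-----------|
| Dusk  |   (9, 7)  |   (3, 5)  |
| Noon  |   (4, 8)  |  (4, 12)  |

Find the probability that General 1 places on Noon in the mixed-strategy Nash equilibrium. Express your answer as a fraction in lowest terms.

General 1's mix p on Dusk must make General 2 indifferent between Dusk and Noon.
General 2's payoff from Dusk: 7p + 8(1−p). From Noon: 5p + 12(1−p).
Set equal: 2p = 4(1−p) → p = 4/6 = 2/3.
Probability on Noon is 1 − 2/3 = 1/3.

1/3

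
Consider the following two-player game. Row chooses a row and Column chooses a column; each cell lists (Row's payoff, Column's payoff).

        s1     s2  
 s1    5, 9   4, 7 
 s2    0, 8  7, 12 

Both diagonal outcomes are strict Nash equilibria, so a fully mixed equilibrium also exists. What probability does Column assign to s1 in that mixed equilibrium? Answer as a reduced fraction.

Column's mix q on s1 must make Row indifferent between s1 and s2.
Row's payoff from s1: 5q + 4(1−q). From s2: 0q + 7(1−q).
Set equal: 5q = 3(1−q) → q = 3/8.

3/8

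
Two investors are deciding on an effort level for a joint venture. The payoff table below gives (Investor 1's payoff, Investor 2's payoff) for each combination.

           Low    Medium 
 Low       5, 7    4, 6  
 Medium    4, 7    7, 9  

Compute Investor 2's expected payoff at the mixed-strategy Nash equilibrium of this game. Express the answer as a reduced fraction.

Investor 1 mixes with probability p on Low, chosen so Investor 2 is indifferent: 7p + 7(1−p) = 6p + 9(1−p) gives p = 2/3.
Investor 2's expected payoff is 7·2/3 + 7·1/3 = 7.

7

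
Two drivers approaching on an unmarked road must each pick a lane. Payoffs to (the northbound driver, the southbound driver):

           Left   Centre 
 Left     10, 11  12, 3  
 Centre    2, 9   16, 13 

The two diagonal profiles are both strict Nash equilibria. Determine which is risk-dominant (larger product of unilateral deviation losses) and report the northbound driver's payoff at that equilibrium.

At both Left: the northbound driver loses 10 − 2 = 8 by deviating; the southbound driver loses 11 − 3 = 8. Product = 8·8 = 64.
At both Centre: the northbound driver loses 16 − 12 = 4 by deviating; the southbound driver loses 13 − 9 = 4. Product = 4·4 = 16.
64 > 16, so both Left is risk-dominant. The northbound driver's payoff there is 10.

10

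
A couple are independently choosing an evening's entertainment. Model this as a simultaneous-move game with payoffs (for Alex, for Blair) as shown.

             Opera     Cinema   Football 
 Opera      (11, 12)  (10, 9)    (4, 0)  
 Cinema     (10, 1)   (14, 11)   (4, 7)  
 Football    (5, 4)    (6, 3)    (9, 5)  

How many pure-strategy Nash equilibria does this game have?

3

Both Opera: Alex gets 11 (best alternative 10); Blair gets 12 (best alternative 9). Neither deviates — NE.
Both Cinema: Alex gets 14 (best alternative 10); Blair gets 11 (best alternative 7). Neither deviates — NE.
Both Football: Alex gets 9 (best alternative 4); Blair gets 5 (best alternative 4). Neither deviates — NE.
(Opera, Football) is not a NE: Alex would switch to Football (9 > 4).
No other cell survives both best-response checks, so there are 3 pure NE.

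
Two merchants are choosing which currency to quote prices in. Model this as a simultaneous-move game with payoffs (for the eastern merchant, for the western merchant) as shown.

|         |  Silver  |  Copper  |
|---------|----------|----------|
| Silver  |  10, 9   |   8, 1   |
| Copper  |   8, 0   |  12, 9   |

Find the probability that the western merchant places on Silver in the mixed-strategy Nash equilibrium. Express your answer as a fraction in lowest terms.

2/3

The western merchant's mix q on Silver must make the eastern merchant indifferent between Silver and Copper.
The eastern merchant's payoff from Silver: 10q + 8(1−q). From Copper: 8q + 12(1−q).
Set equal: 2q = 4(1−q) → q = 4/6 = 2/3.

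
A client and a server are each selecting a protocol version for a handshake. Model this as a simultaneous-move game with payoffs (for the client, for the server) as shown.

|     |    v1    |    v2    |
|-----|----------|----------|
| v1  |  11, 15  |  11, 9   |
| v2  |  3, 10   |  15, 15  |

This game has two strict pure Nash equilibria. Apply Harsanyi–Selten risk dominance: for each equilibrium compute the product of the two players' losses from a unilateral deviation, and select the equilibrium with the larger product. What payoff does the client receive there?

11

At both v1: the client loses 11 − 3 = 8 by deviating; the server loses 15 − 9 = 6. Product = 8·6 = 48.
At both v2: the client loses 15 − 11 = 4 by deviating; the server loses 15 − 10 = 5. Product = 4·5 = 20.
48 > 20, so both v1 is risk-dominant. The client's payoff there is 11.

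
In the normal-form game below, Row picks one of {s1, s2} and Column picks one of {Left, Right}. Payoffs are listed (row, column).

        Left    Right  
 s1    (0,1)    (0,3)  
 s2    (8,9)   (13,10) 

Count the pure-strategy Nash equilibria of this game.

1

(s2, Right): Row gets 13 (best alternative 0); Column gets 10 (best alternative 9). Neither deviates — NE.
(s1, Left) is not a NE: Row would switch to s2 (8 > 0).
No other cell survives both best-response checks, so there is 1 pure NE.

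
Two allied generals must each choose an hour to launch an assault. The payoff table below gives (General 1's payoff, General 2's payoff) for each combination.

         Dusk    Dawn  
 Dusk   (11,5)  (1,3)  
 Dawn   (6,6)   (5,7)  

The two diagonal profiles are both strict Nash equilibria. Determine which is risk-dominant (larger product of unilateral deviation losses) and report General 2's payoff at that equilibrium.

5

At both Dusk: General 1 loses 11 − 6 = 5 by deviating; General 2 loses 5 − 3 = 2. Product = 5·2 = 10.
At both Dawn: General 1 loses 5 − 1 = 4 by deviating; General 2 loses 7 − 6 = 1. Product = 4·1 = 4.
10 > 4, so both Dusk is risk-dominant. General 2's payoff there is 5.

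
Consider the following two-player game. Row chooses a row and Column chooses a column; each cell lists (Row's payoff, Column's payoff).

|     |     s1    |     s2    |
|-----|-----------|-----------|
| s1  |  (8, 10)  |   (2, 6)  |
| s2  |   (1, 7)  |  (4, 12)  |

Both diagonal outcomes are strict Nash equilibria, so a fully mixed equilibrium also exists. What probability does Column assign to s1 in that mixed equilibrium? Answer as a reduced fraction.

Column's mix q on s1 must make Row indifferent between s1 and s2.
Row's payoff from s1: 8q + 2(1−q). From s2: 1q + 4(1−q).
Set equal: 7q = 2(1−q) → q = 2/9.

2/9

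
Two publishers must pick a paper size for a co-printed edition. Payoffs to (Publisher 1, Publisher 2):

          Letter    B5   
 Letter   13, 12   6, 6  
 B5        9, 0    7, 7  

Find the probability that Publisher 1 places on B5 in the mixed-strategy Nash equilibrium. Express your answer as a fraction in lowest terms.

6/13

Publisher 1's mix p on Letter must make Publisher 2 indifferent between Letter and B5.
Publisher 2's payoff from Letter: 12p + 0(1−p). From B5: 6p + 7(1−p).
Set equal: 6p = 7(1−p) → p = 7/13.
Probability on B5 is 1 − 7/13 = 6/13.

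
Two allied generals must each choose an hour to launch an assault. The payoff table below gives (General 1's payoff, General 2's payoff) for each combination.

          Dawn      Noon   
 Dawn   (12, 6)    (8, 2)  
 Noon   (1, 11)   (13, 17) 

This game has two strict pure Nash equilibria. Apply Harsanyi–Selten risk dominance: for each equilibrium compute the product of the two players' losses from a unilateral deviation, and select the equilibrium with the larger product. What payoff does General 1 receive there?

At both Dawn: General 1 loses 12 − 1 = 11 by deviating; General 2 loses 6 − 2 = 4. Product = 11·4 = 44.
At both Noon: General 1 loses 13 − 8 = 5 by deviating; General 2 loses 17 − 11 = 6. Product = 5·6 = 30.
44 > 30, so both Dawn is risk-dominant. General 1's payoff there is 12.

12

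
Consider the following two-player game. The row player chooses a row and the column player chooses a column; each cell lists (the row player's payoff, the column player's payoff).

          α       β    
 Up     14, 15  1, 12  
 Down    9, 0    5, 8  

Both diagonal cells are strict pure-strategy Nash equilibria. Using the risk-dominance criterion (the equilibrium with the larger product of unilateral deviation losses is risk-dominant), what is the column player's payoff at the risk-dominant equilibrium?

8

At (Up, α): the row player loses 14 − 9 = 5 by deviating; the column player loses 15 − 12 = 3. Product = 5·3 = 15.
At (Down, β): the row player loses 5 − 1 = 4 by deviating; the column player loses 8 − 0 = 8. Product = 4·8 = 32.
32 > 15, so (Down, β) is risk-dominant. The column player's payoff there is 8.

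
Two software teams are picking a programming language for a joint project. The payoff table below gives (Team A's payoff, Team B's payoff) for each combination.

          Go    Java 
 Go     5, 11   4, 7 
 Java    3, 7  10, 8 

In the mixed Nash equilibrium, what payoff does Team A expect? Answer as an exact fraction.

Team B mixes with probability q on Go, chosen so Team A is indifferent: 5q + 4(1−q) = 3q + 10(1−q) gives q = 3/4.
Team A's expected payoff (from either row, since indifferent) is 5·3/4 + 4·1/4 = 19/4.

19/4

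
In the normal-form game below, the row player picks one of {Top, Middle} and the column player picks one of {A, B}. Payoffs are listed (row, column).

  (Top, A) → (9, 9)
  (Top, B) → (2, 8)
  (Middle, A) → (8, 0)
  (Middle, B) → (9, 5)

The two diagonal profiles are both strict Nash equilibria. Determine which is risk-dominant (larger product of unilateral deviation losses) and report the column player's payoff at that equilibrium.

5

At (Top, A): the row player loses 9 − 8 = 1 by deviating; the column player loses 9 − 8 = 1. Product = 1·1 = 1.
At (Middle, B): the row player loses 9 − 2 = 7 by deviating; the column player loses 5 − 0 = 5. Product = 7·5 = 35.
35 > 1, so (Middle, B) is risk-dominant. The column player's payoff there is 5.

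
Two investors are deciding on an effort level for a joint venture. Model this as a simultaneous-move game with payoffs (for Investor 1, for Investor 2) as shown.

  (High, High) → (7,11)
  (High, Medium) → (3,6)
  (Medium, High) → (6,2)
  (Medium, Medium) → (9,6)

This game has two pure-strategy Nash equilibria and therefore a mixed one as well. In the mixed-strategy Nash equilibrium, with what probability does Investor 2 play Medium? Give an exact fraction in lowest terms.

Investor 2's mix q on High must make Investor 1 indifferent between High and Medium.
Investor 1's payoff from High: 7q + 3(1−q). From Medium: 6q + 9(1−q).
Set equal: 1q = 6(1−q) → q = 6/7.
Probability on Medium is 1 − 6/7 = 1/7.

1/7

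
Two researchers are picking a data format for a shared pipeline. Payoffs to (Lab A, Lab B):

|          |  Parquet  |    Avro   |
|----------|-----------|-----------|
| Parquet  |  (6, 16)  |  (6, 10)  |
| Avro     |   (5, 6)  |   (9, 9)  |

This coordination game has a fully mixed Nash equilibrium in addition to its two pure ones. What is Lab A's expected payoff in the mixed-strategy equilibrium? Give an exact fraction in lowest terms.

6

Lab B mixes with probability q on Parquet, chosen so Lab A is indifferent: 6q + 6(1−q) = 5q + 9(1−q) gives q = 3/4.
Lab A's expected payoff (from either row, since indifferent) is 6·3/4 + 6·1/4 = 6.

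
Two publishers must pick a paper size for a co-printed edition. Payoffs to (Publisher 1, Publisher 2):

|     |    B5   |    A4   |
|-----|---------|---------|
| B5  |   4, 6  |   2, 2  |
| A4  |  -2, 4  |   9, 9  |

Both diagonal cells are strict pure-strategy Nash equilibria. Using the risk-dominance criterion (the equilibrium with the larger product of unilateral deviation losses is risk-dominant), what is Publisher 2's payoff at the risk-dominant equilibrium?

At both B5: Publisher 1 loses 4 − (-2) = 6 by deviating; Publisher 2 loses 6 − 2 = 4. Product = 6·4 = 24.
At both A4: Publisher 1 loses 9 − 2 = 7 by deviating; Publisher 2 loses 9 − 4 = 5. Product = 7·5 = 35.
35 > 24, so both A4 is risk-dominant. Publisher 2's payoff there is 9.

9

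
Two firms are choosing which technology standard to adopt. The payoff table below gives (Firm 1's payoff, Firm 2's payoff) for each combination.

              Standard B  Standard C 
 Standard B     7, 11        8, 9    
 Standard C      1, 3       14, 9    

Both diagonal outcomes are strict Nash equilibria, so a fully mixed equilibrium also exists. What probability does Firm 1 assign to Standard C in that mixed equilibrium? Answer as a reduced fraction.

1/4

Firm 1's mix p on Standard B must make Firm 2 indifferent between Standard B and Standard C.
Firm 2's payoff from Standard B: 11p + 3(1−p). From Standard C: 9p + 9(1−p).
Set equal: 2p = 6(1−p) → p = 6/8 = 3/4.
Probability on Standard C is 1 − 3/4 = 1/4.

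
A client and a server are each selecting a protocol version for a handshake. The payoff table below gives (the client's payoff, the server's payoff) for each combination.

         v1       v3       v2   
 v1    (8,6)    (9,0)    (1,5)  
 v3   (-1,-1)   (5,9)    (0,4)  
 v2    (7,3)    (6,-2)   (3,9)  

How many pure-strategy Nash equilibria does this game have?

Both v1: the client gets 8 (best alternative 7); the server gets 6 (best alternative 5). Neither deviates — NE.
Both v2: the client gets 3 (best alternative 1); the server gets 9 (best alternative 3). Neither deviates — NE.
Both v3 is not a NE: the client would switch to v1 (9 > 5).
No other cell survives both best-response checks, so there are 2 pure NE.

2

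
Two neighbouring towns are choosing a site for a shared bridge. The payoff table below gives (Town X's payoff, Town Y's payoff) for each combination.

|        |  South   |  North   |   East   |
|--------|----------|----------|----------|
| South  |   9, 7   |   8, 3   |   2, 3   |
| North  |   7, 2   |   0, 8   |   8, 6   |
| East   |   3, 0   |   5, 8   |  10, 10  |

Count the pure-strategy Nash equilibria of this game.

Both South: Town X gets 9 (best alternative 7); Town Y gets 7 (best alternative 3). Neither deviates — NE.
Both East: Town X gets 10 (best alternative 8); Town Y gets 10 (best alternative 8). Neither deviates — NE.
Both North is not a NE: Town X would switch to South (8 > 0).
No other cell survives both best-response checks, so there are 2 pure NE.

2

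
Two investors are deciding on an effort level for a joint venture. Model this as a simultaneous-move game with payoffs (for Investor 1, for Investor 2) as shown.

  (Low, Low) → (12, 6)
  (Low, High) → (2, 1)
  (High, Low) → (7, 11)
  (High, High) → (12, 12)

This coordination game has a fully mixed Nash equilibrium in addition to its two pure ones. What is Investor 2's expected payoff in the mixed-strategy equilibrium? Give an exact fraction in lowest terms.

61/6

Investor 1 mixes with probability p on Low, chosen so Investor 2 is indifferent: 6p + 11(1−p) = 1p + 12(1−p) gives p = 1/6.
Investor 2's expected payoff is 6·1/6 + 11·5/6 = 61/6.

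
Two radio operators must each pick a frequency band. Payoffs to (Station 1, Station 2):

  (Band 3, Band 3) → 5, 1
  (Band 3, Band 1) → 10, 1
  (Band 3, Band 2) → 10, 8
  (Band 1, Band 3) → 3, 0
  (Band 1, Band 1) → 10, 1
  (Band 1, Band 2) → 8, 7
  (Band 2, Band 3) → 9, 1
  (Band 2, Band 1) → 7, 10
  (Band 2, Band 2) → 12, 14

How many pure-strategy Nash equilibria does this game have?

Both Band 2: Station 1 gets 12 (best alternative 10); Station 2 gets 14 (best alternative 10). Neither deviates — NE.
Both Band 3 is not a NE: Station 1 would switch to Band 2 (9 > 5).
No other cell survives both best-response checks, so there is 1 pure NE.

1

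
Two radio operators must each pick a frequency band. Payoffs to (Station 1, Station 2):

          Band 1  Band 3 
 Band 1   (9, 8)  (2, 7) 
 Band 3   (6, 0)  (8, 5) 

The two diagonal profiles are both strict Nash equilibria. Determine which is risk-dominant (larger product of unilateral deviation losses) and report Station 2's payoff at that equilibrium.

At both Band 1: Station 1 loses 9 − 6 = 3 by deviating; Station 2 loses 8 − 7 = 1. Product = 3·1 = 3.
At both Band 3: Station 1 loses 8 − 2 = 6 by deviating; Station 2 loses 5 − 0 = 5. Product = 6·5 = 30.
30 > 3, so both Band 3 is risk-dominant. Station 2's payoff there is 5.

5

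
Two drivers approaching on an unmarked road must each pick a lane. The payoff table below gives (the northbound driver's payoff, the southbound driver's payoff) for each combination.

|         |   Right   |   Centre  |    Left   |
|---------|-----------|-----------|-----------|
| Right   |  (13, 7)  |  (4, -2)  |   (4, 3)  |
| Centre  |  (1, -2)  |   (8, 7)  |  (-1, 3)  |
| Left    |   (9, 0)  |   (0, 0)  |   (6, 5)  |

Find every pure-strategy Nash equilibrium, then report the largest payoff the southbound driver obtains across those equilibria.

Both Right is a pure NE (the northbound driver: 13 ≥ 9; the southbound driver: 7 ≥ 3). The southbound driver gets 7.
Both Centre is a pure NE (the northbound driver: 8 ≥ 4; the southbound driver: 7 ≥ 3). The southbound driver gets 7.
Both Left is a pure NE (the northbound driver: 6 ≥ 4; the southbound driver: 5 ≥ 0). The southbound driver gets 5.
Every other cell has a profitable deviation for at least one player. Highest of {7, 7, 5} is 7.

7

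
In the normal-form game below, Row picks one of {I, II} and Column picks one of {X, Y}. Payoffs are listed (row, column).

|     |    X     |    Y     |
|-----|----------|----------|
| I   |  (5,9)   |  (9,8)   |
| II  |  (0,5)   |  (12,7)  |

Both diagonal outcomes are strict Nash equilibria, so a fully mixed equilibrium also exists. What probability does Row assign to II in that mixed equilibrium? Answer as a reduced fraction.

1/3

Row's mix p on I must make Column indifferent between X and Y.
Column's payoff from X: 9p + 5(1−p). From Y: 8p + 7(1−p).
Set equal: 1p = 2(1−p) → p = 2/3.
Probability on II is 1 − 2/3 = 1/3.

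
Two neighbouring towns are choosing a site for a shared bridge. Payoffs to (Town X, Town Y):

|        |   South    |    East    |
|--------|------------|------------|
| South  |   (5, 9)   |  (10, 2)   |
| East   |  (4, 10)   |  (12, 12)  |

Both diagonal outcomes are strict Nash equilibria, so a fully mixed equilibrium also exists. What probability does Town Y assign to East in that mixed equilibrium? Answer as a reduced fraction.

1/3

Town Y's mix q on South must make Town X indifferent between South and East.
Town X's payoff from South: 5q + 10(1−q). From East: 4q + 12(1−q).
Set equal: 1q = 2(1−q) → q = 2/3.
Probability on East is 1 − 2/3 = 1/3.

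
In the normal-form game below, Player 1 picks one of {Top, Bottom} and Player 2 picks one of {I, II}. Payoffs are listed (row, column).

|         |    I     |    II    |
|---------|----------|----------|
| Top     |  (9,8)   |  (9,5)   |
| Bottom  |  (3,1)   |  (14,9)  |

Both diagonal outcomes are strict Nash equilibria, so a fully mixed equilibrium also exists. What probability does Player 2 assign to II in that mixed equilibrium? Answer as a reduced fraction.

Player 2's mix q on I must make Player 1 indifferent between Top and Bottom.
Player 1's payoff from Top: 9q + 9(1−q). From Bottom: 3q + 14(1−q).
Set equal: 6q = 5(1−q) → q = 5/11.
Probability on II is 1 − 5/11 = 6/11.

6/11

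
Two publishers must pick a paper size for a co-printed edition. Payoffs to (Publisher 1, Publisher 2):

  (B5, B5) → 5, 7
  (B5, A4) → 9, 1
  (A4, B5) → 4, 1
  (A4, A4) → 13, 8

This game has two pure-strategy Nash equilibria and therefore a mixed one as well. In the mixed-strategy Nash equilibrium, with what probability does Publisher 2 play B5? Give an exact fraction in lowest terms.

Publisher 2's mix q on B5 must make Publisher 1 indifferent between B5 and A4.
Publisher 1's payoff from B5: 5q + 9(1−q). From A4: 4q + 13(1−q).
Set equal: 1q = 4(1−q) → q = 4/5.

4/5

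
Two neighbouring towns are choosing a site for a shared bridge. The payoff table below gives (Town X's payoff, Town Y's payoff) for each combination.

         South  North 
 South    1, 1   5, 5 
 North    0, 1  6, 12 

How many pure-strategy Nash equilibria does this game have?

Both North: Town X gets 6 (best alternative 5); Town Y gets 12 (best alternative 1). Neither deviates — NE.
Both South is not a NE: Town Y would switch to North (5 > 1).
No other cell survives both best-response checks, so there is 1 pure NE.

1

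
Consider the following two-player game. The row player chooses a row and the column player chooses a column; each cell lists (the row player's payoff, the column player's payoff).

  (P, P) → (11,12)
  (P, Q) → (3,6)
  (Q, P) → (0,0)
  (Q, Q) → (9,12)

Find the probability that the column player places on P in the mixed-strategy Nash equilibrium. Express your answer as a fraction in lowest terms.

6/17

The column player's mix q on P must make the row player indifferent between P and Q.
The row player's payoff from P: 11q + 3(1−q). From Q: 0q + 9(1−q).
Set equal: 11q = 6(1−q) → q = 6/17.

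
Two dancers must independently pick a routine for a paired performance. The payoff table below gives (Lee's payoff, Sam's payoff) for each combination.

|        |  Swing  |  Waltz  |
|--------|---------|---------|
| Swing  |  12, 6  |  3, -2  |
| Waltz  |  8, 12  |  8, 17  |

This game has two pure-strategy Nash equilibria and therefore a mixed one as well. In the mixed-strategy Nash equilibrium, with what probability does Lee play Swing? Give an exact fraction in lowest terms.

Lee's mix p on Swing must make Sam indifferent between Swing and Waltz.
Sam's payoff from Swing: 6p + 12(1−p). From Waltz: (-2)p + 17(1−p).
Set equal: 8p = 5(1−p) → p = 5/13.

5/13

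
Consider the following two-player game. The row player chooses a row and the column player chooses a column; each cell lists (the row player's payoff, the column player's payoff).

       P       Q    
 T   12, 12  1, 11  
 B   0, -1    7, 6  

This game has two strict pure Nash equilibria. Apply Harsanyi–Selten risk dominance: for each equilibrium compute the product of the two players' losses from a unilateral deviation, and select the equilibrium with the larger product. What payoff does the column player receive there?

6

At (T, P): the row player loses 12 − 0 = 12 by deviating; the column player loses 12 − 11 = 1. Product = 12·1 = 12.
At (B, Q): the row player loses 7 − 1 = 6 by deviating; the column player loses 6 − (-1) = 7. Product = 6·7 = 42.
42 > 12, so (B, Q) is risk-dominant. The column player's payoff there is 6.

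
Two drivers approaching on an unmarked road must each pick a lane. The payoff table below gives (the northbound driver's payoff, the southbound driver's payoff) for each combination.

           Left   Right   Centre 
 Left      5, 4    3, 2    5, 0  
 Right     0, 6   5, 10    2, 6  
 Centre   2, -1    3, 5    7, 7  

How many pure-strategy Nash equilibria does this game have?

Both Left: the northbound driver gets 5 (best alternative 2); the southbound driver gets 4 (best alternative 2). Neither deviates — NE.
Both Right: the northbound driver gets 5 (best alternative 3); the southbound driver gets 10 (best alternative 6). Neither deviates — NE.
Both Centre: the northbound driver gets 7 (best alternative 5); the southbound driver gets 7 (best alternative 5). Neither deviates — NE.
(Right, Left) is not a NE: the northbound driver would switch to Left (5 > 0).
No other cell survives both best-response checks, so there are 3 pure NE.

3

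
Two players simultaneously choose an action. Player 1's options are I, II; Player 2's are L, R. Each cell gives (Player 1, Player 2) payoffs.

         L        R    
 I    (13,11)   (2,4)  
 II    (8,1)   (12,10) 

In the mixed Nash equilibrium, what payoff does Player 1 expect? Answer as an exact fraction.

28/3

Player 2 mixes with probability q on L, chosen so Player 1 is indifferent: 13q + 2(1−q) = 8q + 12(1−q) gives q = 2/3.
Player 1's expected payoff (from either row, since indifferent) is 13·2/3 + 2·1/3 = 28/3.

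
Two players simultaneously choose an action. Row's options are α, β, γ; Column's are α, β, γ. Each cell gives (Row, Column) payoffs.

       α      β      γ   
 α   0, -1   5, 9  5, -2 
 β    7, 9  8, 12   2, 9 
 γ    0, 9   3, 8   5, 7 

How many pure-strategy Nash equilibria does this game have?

Both β: Row gets 8 (best alternative 5); Column gets 12 (best alternative 9). Neither deviates — NE.
Both α is not a NE: Row would switch to β (7 > 0).
No other cell survives both best-response checks, so there is 1 pure NE.

1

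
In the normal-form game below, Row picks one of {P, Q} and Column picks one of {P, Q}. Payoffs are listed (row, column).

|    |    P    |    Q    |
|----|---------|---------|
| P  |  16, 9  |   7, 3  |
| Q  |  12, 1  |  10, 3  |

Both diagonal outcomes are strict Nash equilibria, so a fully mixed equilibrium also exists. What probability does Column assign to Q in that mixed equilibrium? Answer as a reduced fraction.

4/7

Column's mix q on P must make Row indifferent between P and Q.
Row's payoff from P: 16q + 7(1−q). From Q: 12q + 10(1−q).
Set equal: 4q = 3(1−q) → q = 3/7.
Probability on Q is 1 − 3/7 = 4/7.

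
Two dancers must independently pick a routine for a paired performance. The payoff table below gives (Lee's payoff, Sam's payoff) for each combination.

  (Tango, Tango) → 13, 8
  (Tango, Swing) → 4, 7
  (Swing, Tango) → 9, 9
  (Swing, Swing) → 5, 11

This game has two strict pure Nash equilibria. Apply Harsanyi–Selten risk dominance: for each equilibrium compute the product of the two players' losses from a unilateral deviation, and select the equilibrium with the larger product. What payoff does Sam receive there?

At both Tango: Lee loses 13 − 9 = 4 by deviating; Sam loses 8 − 7 = 1. Product = 4·1 = 4.
At both Swing: Lee loses 5 − 4 = 1 by deviating; Sam loses 11 − 9 = 2. Product = 1·2 = 2.
4 > 2, so both Tango is risk-dominant. Sam's payoff there is 8.

8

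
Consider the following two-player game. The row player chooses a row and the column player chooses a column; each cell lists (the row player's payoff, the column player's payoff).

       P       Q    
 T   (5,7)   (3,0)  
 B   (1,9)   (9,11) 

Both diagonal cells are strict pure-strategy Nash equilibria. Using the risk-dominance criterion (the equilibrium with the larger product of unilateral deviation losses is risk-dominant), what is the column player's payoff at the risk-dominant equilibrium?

At (T, P): the row player loses 5 − 1 = 4 by deviating; the column player loses 7 − 0 = 7. Product = 4·7 = 28.
At (B, Q): the row player loses 9 − 3 = 6 by deviating; the column player loses 11 − 9 = 2. Product = 6·2 = 12.
28 > 12, so (T, P) is risk-dominant. The column player's payoff there is 7.

7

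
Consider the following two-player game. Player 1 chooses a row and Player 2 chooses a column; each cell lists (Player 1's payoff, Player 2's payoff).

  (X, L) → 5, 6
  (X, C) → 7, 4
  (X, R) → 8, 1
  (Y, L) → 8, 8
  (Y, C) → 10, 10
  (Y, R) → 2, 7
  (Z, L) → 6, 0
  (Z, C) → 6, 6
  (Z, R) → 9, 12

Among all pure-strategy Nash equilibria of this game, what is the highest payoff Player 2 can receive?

12

(Y, C) is a pure NE (Player 1: 10 ≥ 7; Player 2: 10 ≥ 8). Player 2 gets 10.
(Z, R) is a pure NE (Player 1: 9 ≥ 8; Player 2: 12 ≥ 6). Player 2 gets 12.
Every other cell has a profitable deviation for at least one player. Highest of {10, 12} is 12.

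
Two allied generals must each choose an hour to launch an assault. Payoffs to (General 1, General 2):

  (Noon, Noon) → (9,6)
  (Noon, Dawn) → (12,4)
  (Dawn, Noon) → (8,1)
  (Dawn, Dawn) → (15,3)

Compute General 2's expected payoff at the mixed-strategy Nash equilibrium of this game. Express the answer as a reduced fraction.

7/2

General 1 mixes with probability p on Noon, chosen so General 2 is indifferent: 6p + 1(1−p) = 4p + 3(1−p) gives p = 1/2.
General 2's expected payoff is 6·1/2 + 1·1/2 = 7/2.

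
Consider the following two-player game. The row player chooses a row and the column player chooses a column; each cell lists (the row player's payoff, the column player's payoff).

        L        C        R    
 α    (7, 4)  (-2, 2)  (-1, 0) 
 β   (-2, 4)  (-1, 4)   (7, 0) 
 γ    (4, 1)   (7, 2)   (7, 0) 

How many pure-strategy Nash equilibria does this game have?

(α, L): the row player gets 7 (best alternative 4); the column player gets 4 (best alternative 2). Neither deviates — NE.
(γ, C): the row player gets 7 (best alternative -1); the column player gets 2 (best alternative 1). Neither deviates — NE.
(β, C) is not a NE: the row player would switch to γ (7 > -1).
No other cell survives both best-response checks, so there are 2 pure NE.

2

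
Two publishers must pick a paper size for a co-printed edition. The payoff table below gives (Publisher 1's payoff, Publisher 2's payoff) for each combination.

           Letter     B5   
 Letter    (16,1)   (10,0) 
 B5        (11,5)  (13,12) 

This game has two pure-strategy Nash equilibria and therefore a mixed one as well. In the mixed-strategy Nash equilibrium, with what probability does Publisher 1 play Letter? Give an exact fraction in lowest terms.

7/8

Publisher 1's mix p on Letter must make Publisher 2 indifferent between Letter and B5.
Publisher 2's payoff from Letter: 1p + 5(1−p). From B5: 0p + 12(1−p).
Set equal: 1p = 7(1−p) → p = 7/8.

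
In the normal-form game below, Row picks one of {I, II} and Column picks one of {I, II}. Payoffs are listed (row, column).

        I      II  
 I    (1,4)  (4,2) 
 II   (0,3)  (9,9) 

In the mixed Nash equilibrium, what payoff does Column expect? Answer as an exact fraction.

15/4

Row mixes with probability p on I, chosen so Column is indifferent: 4p + 3(1−p) = 2p + 9(1−p) gives p = 3/4.
Column's expected payoff is 4·3/4 + 3·1/4 = 15/4.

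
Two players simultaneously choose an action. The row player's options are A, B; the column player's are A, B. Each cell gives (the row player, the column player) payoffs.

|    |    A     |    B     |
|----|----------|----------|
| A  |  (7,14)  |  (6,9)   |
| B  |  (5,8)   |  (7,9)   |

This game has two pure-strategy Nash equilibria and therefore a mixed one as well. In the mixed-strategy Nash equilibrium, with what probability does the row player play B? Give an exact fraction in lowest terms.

The row player's mix p on A must make the column player indifferent between A and B.
The column player's payoff from A: 14p + 8(1−p). From B: 9p + 9(1−p).
Set equal: 5p = 1(1−p) → p = 1/6.
Probability on B is 1 − 1/6 = 5/6.

5/6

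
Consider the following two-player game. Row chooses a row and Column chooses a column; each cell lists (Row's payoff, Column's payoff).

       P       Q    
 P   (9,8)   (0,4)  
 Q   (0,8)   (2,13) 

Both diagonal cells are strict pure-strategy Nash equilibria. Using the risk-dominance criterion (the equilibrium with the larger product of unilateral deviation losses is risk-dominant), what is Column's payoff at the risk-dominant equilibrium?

8

At both P: Row loses 9 − 0 = 9 by deviating; Column loses 8 − 4 = 4. Product = 9·4 = 36.
At both Q: Row loses 2 − 0 = 2 by deviating; Column loses 13 − 8 = 5. Product = 2·5 = 10.
36 > 10, so both P is risk-dominant. Column's payoff there is 8.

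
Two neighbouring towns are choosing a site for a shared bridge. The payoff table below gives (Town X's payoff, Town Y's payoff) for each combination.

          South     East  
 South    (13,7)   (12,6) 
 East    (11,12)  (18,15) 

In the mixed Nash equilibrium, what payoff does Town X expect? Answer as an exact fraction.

51/4

Town Y mixes with probability q on South, chosen so Town X is indifferent: 13q + 12(1−q) = 11q + 18(1−q) gives q = 3/4.
Town X's expected payoff (from either row, since indifferent) is 13·3/4 + 12·1/4 = 51/4.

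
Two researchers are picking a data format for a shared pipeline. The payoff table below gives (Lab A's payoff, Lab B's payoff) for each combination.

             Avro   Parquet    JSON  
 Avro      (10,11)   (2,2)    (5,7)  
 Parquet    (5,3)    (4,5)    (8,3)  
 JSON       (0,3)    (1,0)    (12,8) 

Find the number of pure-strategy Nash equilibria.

Both Avro: Lab A gets 10 (best alternative 5); Lab B gets 11 (best alternative 7). Neither deviates — NE.
Both Parquet: Lab A gets 4 (best alternative 2); Lab B gets 5 (best alternative 3). Neither deviates — NE.
Both JSON: Lab A gets 12 (best alternative 8); Lab B gets 8 (best alternative 3). Neither deviates — NE.
(Avro, JSON) is not a NE: Lab A would switch to JSON (12 > 5).
No other cell survives both best-response checks, so there are 3 pure NE.

3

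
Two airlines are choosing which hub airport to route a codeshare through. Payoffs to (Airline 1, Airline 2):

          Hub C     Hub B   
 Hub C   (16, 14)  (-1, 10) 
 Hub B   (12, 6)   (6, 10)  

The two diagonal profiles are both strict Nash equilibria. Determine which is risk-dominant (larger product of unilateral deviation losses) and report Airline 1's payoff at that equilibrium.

6

At both Hub C: Airline 1 loses 16 − 12 = 4 by deviating; Airline 2 loses 14 − 10 = 4. Product = 4·4 = 16.
At both Hub B: Airline 1 loses 6 − (-1) = 7 by deviating; Airline 2 loses 10 − 6 = 4. Product = 7·4 = 28.
28 > 16, so both Hub B is risk-dominant. Airline 1's payoff there is 6.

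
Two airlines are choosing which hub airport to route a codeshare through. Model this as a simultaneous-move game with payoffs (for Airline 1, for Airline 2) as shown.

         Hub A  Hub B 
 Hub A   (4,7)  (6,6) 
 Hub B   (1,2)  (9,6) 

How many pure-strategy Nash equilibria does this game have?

2

Both Hub A: Airline 1 gets 4 (best alternative 1); Airline 2 gets 7 (best alternative 6). Neither deviates — NE.
Both Hub B: Airline 1 gets 9 (best alternative 6); Airline 2 gets 6 (best alternative 2). Neither deviates — NE.
(Hub B, Hub A) is not a NE: Airline 1 would switch to Hub A (4 > 1).
No other cell survives both best-response checks, so there are 2 pure NE.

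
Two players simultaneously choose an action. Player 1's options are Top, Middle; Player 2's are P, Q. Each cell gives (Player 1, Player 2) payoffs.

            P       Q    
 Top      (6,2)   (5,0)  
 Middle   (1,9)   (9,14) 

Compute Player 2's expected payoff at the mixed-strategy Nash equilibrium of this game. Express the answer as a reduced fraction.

Player 1 mixes with probability p on Top, chosen so Player 2 is indifferent: 2p + 9(1−p) = 0p + 14(1−p) gives p = 5/7.
Player 2's expected payoff is 2·5/7 + 9·2/7 = 4.

4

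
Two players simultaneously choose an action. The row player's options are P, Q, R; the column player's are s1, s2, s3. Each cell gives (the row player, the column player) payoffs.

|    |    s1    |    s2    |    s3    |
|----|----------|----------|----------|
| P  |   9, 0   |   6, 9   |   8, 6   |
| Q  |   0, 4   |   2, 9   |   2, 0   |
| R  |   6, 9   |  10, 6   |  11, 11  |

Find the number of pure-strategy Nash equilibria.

(R, s3): the row player gets 11 (best alternative 8); the column player gets 11 (best alternative 9). Neither deviates — NE.
(P, s1) is not a NE: the column player would switch to s2 (9 > 0).
No other cell survives both best-response checks, so there is 1 pure NE.

1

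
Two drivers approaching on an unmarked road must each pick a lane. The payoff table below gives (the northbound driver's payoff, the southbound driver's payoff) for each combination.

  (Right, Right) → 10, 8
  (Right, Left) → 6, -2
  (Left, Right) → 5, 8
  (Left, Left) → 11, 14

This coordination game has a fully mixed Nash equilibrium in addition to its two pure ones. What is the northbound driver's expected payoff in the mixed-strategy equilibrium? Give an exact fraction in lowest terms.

8

The southbound driver mixes with probability q on Right, chosen so the northbound driver is indifferent: 10q + 6(1−q) = 5q + 11(1−q) gives q = 1/2.
The northbound driver's expected payoff (from either row, since indifferent) is 10·1/2 + 6·1/2 = 8.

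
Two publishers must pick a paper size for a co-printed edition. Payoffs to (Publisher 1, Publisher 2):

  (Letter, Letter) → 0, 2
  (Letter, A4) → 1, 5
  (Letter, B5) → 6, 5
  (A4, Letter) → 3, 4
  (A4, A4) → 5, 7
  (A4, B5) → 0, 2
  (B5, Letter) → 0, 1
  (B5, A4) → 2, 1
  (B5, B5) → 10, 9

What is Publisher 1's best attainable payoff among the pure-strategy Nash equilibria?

Both A4 is a pure NE (Publisher 1: 5 ≥ 2; Publisher 2: 7 ≥ 4). Publisher 1 gets 5.
Both B5 is a pure NE (Publisher 1: 10 ≥ 6; Publisher 2: 9 ≥ 1). Publisher 1 gets 10.
Every other cell has a profitable deviation for at least one player. Highest of {5, 10} is 10.

10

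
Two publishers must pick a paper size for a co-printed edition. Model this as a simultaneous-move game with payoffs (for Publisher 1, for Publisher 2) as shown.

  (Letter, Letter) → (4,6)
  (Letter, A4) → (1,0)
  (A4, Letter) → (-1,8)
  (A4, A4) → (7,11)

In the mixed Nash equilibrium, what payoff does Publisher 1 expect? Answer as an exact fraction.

29/11

Publisher 2 mixes with probability q on Letter, chosen so Publisher 1 is indifferent: 4q + 1(1−q) = (-1)q + 7(1−q) gives q = 6/11.
Publisher 1's expected payoff (from either row, since indifferent) is 4·6/11 + 1·5/11 = 29/11.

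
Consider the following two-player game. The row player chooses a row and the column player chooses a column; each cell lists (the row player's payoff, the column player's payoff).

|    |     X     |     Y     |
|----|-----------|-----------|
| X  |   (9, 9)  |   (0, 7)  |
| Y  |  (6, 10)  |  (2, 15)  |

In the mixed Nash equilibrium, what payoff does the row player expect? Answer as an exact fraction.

The column player mixes with probability q on X, chosen so the row player is indifferent: 9q + 0(1−q) = 6q + 2(1−q) gives q = 2/5.
The row player's expected payoff (from either row, since indifferent) is 9·2/5 + 0·3/5 = 18/5.

18/5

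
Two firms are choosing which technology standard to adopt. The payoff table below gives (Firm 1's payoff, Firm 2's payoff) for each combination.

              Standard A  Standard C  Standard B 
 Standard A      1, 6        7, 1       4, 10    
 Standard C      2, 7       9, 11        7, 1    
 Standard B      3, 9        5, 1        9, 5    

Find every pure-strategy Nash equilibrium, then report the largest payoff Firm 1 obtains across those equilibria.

Both Standard C is a pure NE (Firm 1: 9 ≥ 7; Firm 2: 11 ≥ 7). Firm 1 gets 9.
(Standard B, Standard A) is a pure NE (Firm 1: 3 ≥ 2; Firm 2: 9 ≥ 5). Firm 1 gets 3.
Every other cell has a profitable deviation for at least one player. Highest of {9, 3} is 9.

9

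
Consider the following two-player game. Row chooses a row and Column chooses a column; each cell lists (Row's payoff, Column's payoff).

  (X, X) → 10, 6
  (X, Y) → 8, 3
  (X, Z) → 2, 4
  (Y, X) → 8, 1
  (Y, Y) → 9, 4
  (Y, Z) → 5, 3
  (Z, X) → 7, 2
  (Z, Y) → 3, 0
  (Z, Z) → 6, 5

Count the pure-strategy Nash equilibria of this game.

3

Both X: Row gets 10 (best alternative 8); Column gets 6 (best alternative 4). Neither deviates — NE.
Both Y: Row gets 9 (best alternative 8); Column gets 4 (best alternative 3). Neither deviates — NE.
Both Z: Row gets 6 (best alternative 5); Column gets 5 (best alternative 2). Neither deviates — NE.
(Y, Z) is not a NE: Row would switch to Z (6 > 5).
No other cell survives both best-response checks, so there are 3 pure NE.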